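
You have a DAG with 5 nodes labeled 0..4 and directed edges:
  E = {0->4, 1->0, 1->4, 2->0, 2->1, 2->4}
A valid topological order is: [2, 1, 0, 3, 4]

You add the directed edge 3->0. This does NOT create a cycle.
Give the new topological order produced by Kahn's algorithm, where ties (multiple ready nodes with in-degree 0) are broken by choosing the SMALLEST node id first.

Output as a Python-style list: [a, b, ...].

Answer: [2, 1, 3, 0, 4]

Derivation:
Old toposort: [2, 1, 0, 3, 4]
Added edge: 3->0
Position of 3 (3) > position of 0 (2). Must reorder: 3 must now come before 0.
Run Kahn's algorithm (break ties by smallest node id):
  initial in-degrees: [3, 1, 0, 0, 3]
  ready (indeg=0): [2, 3]
  pop 2: indeg[0]->2; indeg[1]->0; indeg[4]->2 | ready=[1, 3] | order so far=[2]
  pop 1: indeg[0]->1; indeg[4]->1 | ready=[3] | order so far=[2, 1]
  pop 3: indeg[0]->0 | ready=[0] | order so far=[2, 1, 3]
  pop 0: indeg[4]->0 | ready=[4] | order so far=[2, 1, 3, 0]
  pop 4: no out-edges | ready=[] | order so far=[2, 1, 3, 0, 4]
  Result: [2, 1, 3, 0, 4]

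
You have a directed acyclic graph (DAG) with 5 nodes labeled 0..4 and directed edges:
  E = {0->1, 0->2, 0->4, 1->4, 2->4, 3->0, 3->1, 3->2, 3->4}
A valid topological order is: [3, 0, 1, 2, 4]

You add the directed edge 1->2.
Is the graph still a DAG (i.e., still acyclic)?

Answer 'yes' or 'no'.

Answer: yes

Derivation:
Given toposort: [3, 0, 1, 2, 4]
Position of 1: index 2; position of 2: index 3
New edge 1->2: forward
Forward edge: respects the existing order. Still a DAG, same toposort still valid.
Still a DAG? yes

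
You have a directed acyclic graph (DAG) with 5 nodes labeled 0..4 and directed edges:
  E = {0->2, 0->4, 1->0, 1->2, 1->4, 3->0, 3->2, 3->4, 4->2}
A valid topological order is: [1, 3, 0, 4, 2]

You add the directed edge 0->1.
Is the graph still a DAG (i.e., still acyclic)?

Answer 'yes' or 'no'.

Answer: no

Derivation:
Given toposort: [1, 3, 0, 4, 2]
Position of 0: index 2; position of 1: index 0
New edge 0->1: backward (u after v in old order)
Backward edge: old toposort is now invalid. Check if this creates a cycle.
Does 1 already reach 0? Reachable from 1: [0, 1, 2, 4]. YES -> cycle!
Still a DAG? no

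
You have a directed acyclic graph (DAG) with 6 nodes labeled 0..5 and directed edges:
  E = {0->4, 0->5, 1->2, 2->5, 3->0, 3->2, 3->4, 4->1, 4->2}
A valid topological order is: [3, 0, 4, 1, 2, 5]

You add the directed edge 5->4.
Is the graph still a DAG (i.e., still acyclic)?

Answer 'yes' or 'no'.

Given toposort: [3, 0, 4, 1, 2, 5]
Position of 5: index 5; position of 4: index 2
New edge 5->4: backward (u after v in old order)
Backward edge: old toposort is now invalid. Check if this creates a cycle.
Does 4 already reach 5? Reachable from 4: [1, 2, 4, 5]. YES -> cycle!
Still a DAG? no

Answer: no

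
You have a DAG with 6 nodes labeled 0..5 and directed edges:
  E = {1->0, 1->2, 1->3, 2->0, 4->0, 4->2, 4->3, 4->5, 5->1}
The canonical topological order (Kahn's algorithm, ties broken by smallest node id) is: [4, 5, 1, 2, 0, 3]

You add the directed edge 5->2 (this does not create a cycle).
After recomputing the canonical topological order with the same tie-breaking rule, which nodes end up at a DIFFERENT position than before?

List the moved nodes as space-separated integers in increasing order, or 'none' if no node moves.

Old toposort: [4, 5, 1, 2, 0, 3]
Added edge 5->2
Recompute Kahn (smallest-id tiebreak):
  initial in-degrees: [3, 1, 3, 2, 0, 1]
  ready (indeg=0): [4]
  pop 4: indeg[0]->2; indeg[2]->2; indeg[3]->1; indeg[5]->0 | ready=[5] | order so far=[4]
  pop 5: indeg[1]->0; indeg[2]->1 | ready=[1] | order so far=[4, 5]
  pop 1: indeg[0]->1; indeg[2]->0; indeg[3]->0 | ready=[2, 3] | order so far=[4, 5, 1]
  pop 2: indeg[0]->0 | ready=[0, 3] | order so far=[4, 5, 1, 2]
  pop 0: no out-edges | ready=[3] | order so far=[4, 5, 1, 2, 0]
  pop 3: no out-edges | ready=[] | order so far=[4, 5, 1, 2, 0, 3]
New canonical toposort: [4, 5, 1, 2, 0, 3]
Compare positions:
  Node 0: index 4 -> 4 (same)
  Node 1: index 2 -> 2 (same)
  Node 2: index 3 -> 3 (same)
  Node 3: index 5 -> 5 (same)
  Node 4: index 0 -> 0 (same)
  Node 5: index 1 -> 1 (same)
Nodes that changed position: none

Answer: none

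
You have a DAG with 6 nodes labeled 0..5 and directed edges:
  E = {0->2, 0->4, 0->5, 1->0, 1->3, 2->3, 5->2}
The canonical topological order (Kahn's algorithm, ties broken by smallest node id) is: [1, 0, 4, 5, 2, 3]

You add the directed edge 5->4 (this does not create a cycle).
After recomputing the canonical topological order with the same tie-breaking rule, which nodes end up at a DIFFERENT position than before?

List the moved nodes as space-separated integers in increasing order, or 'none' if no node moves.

Answer: 2 3 4 5

Derivation:
Old toposort: [1, 0, 4, 5, 2, 3]
Added edge 5->4
Recompute Kahn (smallest-id tiebreak):
  initial in-degrees: [1, 0, 2, 2, 2, 1]
  ready (indeg=0): [1]
  pop 1: indeg[0]->0; indeg[3]->1 | ready=[0] | order so far=[1]
  pop 0: indeg[2]->1; indeg[4]->1; indeg[5]->0 | ready=[5] | order so far=[1, 0]
  pop 5: indeg[2]->0; indeg[4]->0 | ready=[2, 4] | order so far=[1, 0, 5]
  pop 2: indeg[3]->0 | ready=[3, 4] | order so far=[1, 0, 5, 2]
  pop 3: no out-edges | ready=[4] | order so far=[1, 0, 5, 2, 3]
  pop 4: no out-edges | ready=[] | order so far=[1, 0, 5, 2, 3, 4]
New canonical toposort: [1, 0, 5, 2, 3, 4]
Compare positions:
  Node 0: index 1 -> 1 (same)
  Node 1: index 0 -> 0 (same)
  Node 2: index 4 -> 3 (moved)
  Node 3: index 5 -> 4 (moved)
  Node 4: index 2 -> 5 (moved)
  Node 5: index 3 -> 2 (moved)
Nodes that changed position: 2 3 4 5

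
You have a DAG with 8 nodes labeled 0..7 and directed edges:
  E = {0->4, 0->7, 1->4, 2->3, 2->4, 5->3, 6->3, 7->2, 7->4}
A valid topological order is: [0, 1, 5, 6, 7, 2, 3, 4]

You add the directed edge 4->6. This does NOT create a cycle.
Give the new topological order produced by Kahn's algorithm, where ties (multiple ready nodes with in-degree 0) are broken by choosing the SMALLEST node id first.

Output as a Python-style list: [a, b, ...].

Old toposort: [0, 1, 5, 6, 7, 2, 3, 4]
Added edge: 4->6
Position of 4 (7) > position of 6 (3). Must reorder: 4 must now come before 6.
Run Kahn's algorithm (break ties by smallest node id):
  initial in-degrees: [0, 0, 1, 3, 4, 0, 1, 1]
  ready (indeg=0): [0, 1, 5]
  pop 0: indeg[4]->3; indeg[7]->0 | ready=[1, 5, 7] | order so far=[0]
  pop 1: indeg[4]->2 | ready=[5, 7] | order so far=[0, 1]
  pop 5: indeg[3]->2 | ready=[7] | order so far=[0, 1, 5]
  pop 7: indeg[2]->0; indeg[4]->1 | ready=[2] | order so far=[0, 1, 5, 7]
  pop 2: indeg[3]->1; indeg[4]->0 | ready=[4] | order so far=[0, 1, 5, 7, 2]
  pop 4: indeg[6]->0 | ready=[6] | order so far=[0, 1, 5, 7, 2, 4]
  pop 6: indeg[3]->0 | ready=[3] | order so far=[0, 1, 5, 7, 2, 4, 6]
  pop 3: no out-edges | ready=[] | order so far=[0, 1, 5, 7, 2, 4, 6, 3]
  Result: [0, 1, 5, 7, 2, 4, 6, 3]

Answer: [0, 1, 5, 7, 2, 4, 6, 3]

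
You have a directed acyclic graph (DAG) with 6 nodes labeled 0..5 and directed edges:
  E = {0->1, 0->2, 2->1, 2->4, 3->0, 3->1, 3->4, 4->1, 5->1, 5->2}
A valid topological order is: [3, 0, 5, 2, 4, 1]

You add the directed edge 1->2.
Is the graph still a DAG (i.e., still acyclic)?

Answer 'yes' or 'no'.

Given toposort: [3, 0, 5, 2, 4, 1]
Position of 1: index 5; position of 2: index 3
New edge 1->2: backward (u after v in old order)
Backward edge: old toposort is now invalid. Check if this creates a cycle.
Does 2 already reach 1? Reachable from 2: [1, 2, 4]. YES -> cycle!
Still a DAG? no

Answer: no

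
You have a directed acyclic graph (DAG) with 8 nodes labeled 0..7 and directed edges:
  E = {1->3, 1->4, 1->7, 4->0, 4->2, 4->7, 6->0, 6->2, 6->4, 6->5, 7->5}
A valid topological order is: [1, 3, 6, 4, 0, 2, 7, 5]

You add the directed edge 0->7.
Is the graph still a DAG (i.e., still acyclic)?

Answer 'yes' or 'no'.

Given toposort: [1, 3, 6, 4, 0, 2, 7, 5]
Position of 0: index 4; position of 7: index 6
New edge 0->7: forward
Forward edge: respects the existing order. Still a DAG, same toposort still valid.
Still a DAG? yes

Answer: yes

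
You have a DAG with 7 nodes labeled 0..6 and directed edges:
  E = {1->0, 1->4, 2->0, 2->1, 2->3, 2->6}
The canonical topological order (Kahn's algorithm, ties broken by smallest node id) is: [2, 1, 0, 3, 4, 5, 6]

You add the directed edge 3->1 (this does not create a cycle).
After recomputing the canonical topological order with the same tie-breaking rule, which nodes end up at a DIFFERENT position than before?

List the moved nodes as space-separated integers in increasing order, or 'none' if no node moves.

Answer: 0 1 3

Derivation:
Old toposort: [2, 1, 0, 3, 4, 5, 6]
Added edge 3->1
Recompute Kahn (smallest-id tiebreak):
  initial in-degrees: [2, 2, 0, 1, 1, 0, 1]
  ready (indeg=0): [2, 5]
  pop 2: indeg[0]->1; indeg[1]->1; indeg[3]->0; indeg[6]->0 | ready=[3, 5, 6] | order so far=[2]
  pop 3: indeg[1]->0 | ready=[1, 5, 6] | order so far=[2, 3]
  pop 1: indeg[0]->0; indeg[4]->0 | ready=[0, 4, 5, 6] | order so far=[2, 3, 1]
  pop 0: no out-edges | ready=[4, 5, 6] | order so far=[2, 3, 1, 0]
  pop 4: no out-edges | ready=[5, 6] | order so far=[2, 3, 1, 0, 4]
  pop 5: no out-edges | ready=[6] | order so far=[2, 3, 1, 0, 4, 5]
  pop 6: no out-edges | ready=[] | order so far=[2, 3, 1, 0, 4, 5, 6]
New canonical toposort: [2, 3, 1, 0, 4, 5, 6]
Compare positions:
  Node 0: index 2 -> 3 (moved)
  Node 1: index 1 -> 2 (moved)
  Node 2: index 0 -> 0 (same)
  Node 3: index 3 -> 1 (moved)
  Node 4: index 4 -> 4 (same)
  Node 5: index 5 -> 5 (same)
  Node 6: index 6 -> 6 (same)
Nodes that changed position: 0 1 3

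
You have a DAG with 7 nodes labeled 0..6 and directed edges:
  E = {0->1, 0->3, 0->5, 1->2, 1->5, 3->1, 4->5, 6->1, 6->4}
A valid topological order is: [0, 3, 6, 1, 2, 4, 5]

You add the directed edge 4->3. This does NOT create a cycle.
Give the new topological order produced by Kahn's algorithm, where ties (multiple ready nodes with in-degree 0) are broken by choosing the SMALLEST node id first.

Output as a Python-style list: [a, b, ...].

Answer: [0, 6, 4, 3, 1, 2, 5]

Derivation:
Old toposort: [0, 3, 6, 1, 2, 4, 5]
Added edge: 4->3
Position of 4 (5) > position of 3 (1). Must reorder: 4 must now come before 3.
Run Kahn's algorithm (break ties by smallest node id):
  initial in-degrees: [0, 3, 1, 2, 1, 3, 0]
  ready (indeg=0): [0, 6]
  pop 0: indeg[1]->2; indeg[3]->1; indeg[5]->2 | ready=[6] | order so far=[0]
  pop 6: indeg[1]->1; indeg[4]->0 | ready=[4] | order so far=[0, 6]
  pop 4: indeg[3]->0; indeg[5]->1 | ready=[3] | order so far=[0, 6, 4]
  pop 3: indeg[1]->0 | ready=[1] | order so far=[0, 6, 4, 3]
  pop 1: indeg[2]->0; indeg[5]->0 | ready=[2, 5] | order so far=[0, 6, 4, 3, 1]
  pop 2: no out-edges | ready=[5] | order so far=[0, 6, 4, 3, 1, 2]
  pop 5: no out-edges | ready=[] | order so far=[0, 6, 4, 3, 1, 2, 5]
  Result: [0, 6, 4, 3, 1, 2, 5]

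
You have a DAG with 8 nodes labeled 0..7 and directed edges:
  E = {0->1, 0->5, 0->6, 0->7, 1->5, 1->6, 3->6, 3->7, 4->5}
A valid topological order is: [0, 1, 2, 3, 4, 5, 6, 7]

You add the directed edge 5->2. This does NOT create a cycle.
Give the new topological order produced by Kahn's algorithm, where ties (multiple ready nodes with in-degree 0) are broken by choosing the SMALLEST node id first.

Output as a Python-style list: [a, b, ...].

Answer: [0, 1, 3, 4, 5, 2, 6, 7]

Derivation:
Old toposort: [0, 1, 2, 3, 4, 5, 6, 7]
Added edge: 5->2
Position of 5 (5) > position of 2 (2). Must reorder: 5 must now come before 2.
Run Kahn's algorithm (break ties by smallest node id):
  initial in-degrees: [0, 1, 1, 0, 0, 3, 3, 2]
  ready (indeg=0): [0, 3, 4]
  pop 0: indeg[1]->0; indeg[5]->2; indeg[6]->2; indeg[7]->1 | ready=[1, 3, 4] | order so far=[0]
  pop 1: indeg[5]->1; indeg[6]->1 | ready=[3, 4] | order so far=[0, 1]
  pop 3: indeg[6]->0; indeg[7]->0 | ready=[4, 6, 7] | order so far=[0, 1, 3]
  pop 4: indeg[5]->0 | ready=[5, 6, 7] | order so far=[0, 1, 3, 4]
  pop 5: indeg[2]->0 | ready=[2, 6, 7] | order so far=[0, 1, 3, 4, 5]
  pop 2: no out-edges | ready=[6, 7] | order so far=[0, 1, 3, 4, 5, 2]
  pop 6: no out-edges | ready=[7] | order so far=[0, 1, 3, 4, 5, 2, 6]
  pop 7: no out-edges | ready=[] | order so far=[0, 1, 3, 4, 5, 2, 6, 7]
  Result: [0, 1, 3, 4, 5, 2, 6, 7]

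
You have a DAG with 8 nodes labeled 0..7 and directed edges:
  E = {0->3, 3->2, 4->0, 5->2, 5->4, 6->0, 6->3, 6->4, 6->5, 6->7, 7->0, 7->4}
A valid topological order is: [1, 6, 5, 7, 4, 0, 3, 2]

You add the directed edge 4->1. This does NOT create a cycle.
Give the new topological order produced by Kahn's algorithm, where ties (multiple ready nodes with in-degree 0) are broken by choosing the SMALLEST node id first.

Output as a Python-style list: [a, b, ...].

Old toposort: [1, 6, 5, 7, 4, 0, 3, 2]
Added edge: 4->1
Position of 4 (4) > position of 1 (0). Must reorder: 4 must now come before 1.
Run Kahn's algorithm (break ties by smallest node id):
  initial in-degrees: [3, 1, 2, 2, 3, 1, 0, 1]
  ready (indeg=0): [6]
  pop 6: indeg[0]->2; indeg[3]->1; indeg[4]->2; indeg[5]->0; indeg[7]->0 | ready=[5, 7] | order so far=[6]
  pop 5: indeg[2]->1; indeg[4]->1 | ready=[7] | order so far=[6, 5]
  pop 7: indeg[0]->1; indeg[4]->0 | ready=[4] | order so far=[6, 5, 7]
  pop 4: indeg[0]->0; indeg[1]->0 | ready=[0, 1] | order so far=[6, 5, 7, 4]
  pop 0: indeg[3]->0 | ready=[1, 3] | order so far=[6, 5, 7, 4, 0]
  pop 1: no out-edges | ready=[3] | order so far=[6, 5, 7, 4, 0, 1]
  pop 3: indeg[2]->0 | ready=[2] | order so far=[6, 5, 7, 4, 0, 1, 3]
  pop 2: no out-edges | ready=[] | order so far=[6, 5, 7, 4, 0, 1, 3, 2]
  Result: [6, 5, 7, 4, 0, 1, 3, 2]

Answer: [6, 5, 7, 4, 0, 1, 3, 2]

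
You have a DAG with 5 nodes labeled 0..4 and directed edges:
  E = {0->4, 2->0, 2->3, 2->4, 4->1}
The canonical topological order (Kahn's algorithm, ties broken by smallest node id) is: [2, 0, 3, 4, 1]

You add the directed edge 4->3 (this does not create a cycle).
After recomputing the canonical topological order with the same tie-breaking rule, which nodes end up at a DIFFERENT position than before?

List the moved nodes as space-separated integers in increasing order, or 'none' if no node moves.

Answer: 1 3 4

Derivation:
Old toposort: [2, 0, 3, 4, 1]
Added edge 4->3
Recompute Kahn (smallest-id tiebreak):
  initial in-degrees: [1, 1, 0, 2, 2]
  ready (indeg=0): [2]
  pop 2: indeg[0]->0; indeg[3]->1; indeg[4]->1 | ready=[0] | order so far=[2]
  pop 0: indeg[4]->0 | ready=[4] | order so far=[2, 0]
  pop 4: indeg[1]->0; indeg[3]->0 | ready=[1, 3] | order so far=[2, 0, 4]
  pop 1: no out-edges | ready=[3] | order so far=[2, 0, 4, 1]
  pop 3: no out-edges | ready=[] | order so far=[2, 0, 4, 1, 3]
New canonical toposort: [2, 0, 4, 1, 3]
Compare positions:
  Node 0: index 1 -> 1 (same)
  Node 1: index 4 -> 3 (moved)
  Node 2: index 0 -> 0 (same)
  Node 3: index 2 -> 4 (moved)
  Node 4: index 3 -> 2 (moved)
Nodes that changed position: 1 3 4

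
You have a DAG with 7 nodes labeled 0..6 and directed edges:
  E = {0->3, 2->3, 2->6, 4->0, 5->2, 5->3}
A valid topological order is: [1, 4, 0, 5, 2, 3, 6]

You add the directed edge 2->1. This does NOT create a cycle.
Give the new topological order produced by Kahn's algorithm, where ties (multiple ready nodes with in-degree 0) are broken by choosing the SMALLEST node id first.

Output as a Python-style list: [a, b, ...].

Answer: [4, 0, 5, 2, 1, 3, 6]

Derivation:
Old toposort: [1, 4, 0, 5, 2, 3, 6]
Added edge: 2->1
Position of 2 (4) > position of 1 (0). Must reorder: 2 must now come before 1.
Run Kahn's algorithm (break ties by smallest node id):
  initial in-degrees: [1, 1, 1, 3, 0, 0, 1]
  ready (indeg=0): [4, 5]
  pop 4: indeg[0]->0 | ready=[0, 5] | order so far=[4]
  pop 0: indeg[3]->2 | ready=[5] | order so far=[4, 0]
  pop 5: indeg[2]->0; indeg[3]->1 | ready=[2] | order so far=[4, 0, 5]
  pop 2: indeg[1]->0; indeg[3]->0; indeg[6]->0 | ready=[1, 3, 6] | order so far=[4, 0, 5, 2]
  pop 1: no out-edges | ready=[3, 6] | order so far=[4, 0, 5, 2, 1]
  pop 3: no out-edges | ready=[6] | order so far=[4, 0, 5, 2, 1, 3]
  pop 6: no out-edges | ready=[] | order so far=[4, 0, 5, 2, 1, 3, 6]
  Result: [4, 0, 5, 2, 1, 3, 6]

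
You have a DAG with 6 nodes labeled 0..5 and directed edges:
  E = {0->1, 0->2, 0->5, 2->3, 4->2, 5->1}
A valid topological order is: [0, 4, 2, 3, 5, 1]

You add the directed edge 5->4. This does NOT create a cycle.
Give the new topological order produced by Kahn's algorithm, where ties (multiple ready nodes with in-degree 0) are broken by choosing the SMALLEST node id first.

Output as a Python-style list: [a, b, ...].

Old toposort: [0, 4, 2, 3, 5, 1]
Added edge: 5->4
Position of 5 (4) > position of 4 (1). Must reorder: 5 must now come before 4.
Run Kahn's algorithm (break ties by smallest node id):
  initial in-degrees: [0, 2, 2, 1, 1, 1]
  ready (indeg=0): [0]
  pop 0: indeg[1]->1; indeg[2]->1; indeg[5]->0 | ready=[5] | order so far=[0]
  pop 5: indeg[1]->0; indeg[4]->0 | ready=[1, 4] | order so far=[0, 5]
  pop 1: no out-edges | ready=[4] | order so far=[0, 5, 1]
  pop 4: indeg[2]->0 | ready=[2] | order so far=[0, 5, 1, 4]
  pop 2: indeg[3]->0 | ready=[3] | order so far=[0, 5, 1, 4, 2]
  pop 3: no out-edges | ready=[] | order so far=[0, 5, 1, 4, 2, 3]
  Result: [0, 5, 1, 4, 2, 3]

Answer: [0, 5, 1, 4, 2, 3]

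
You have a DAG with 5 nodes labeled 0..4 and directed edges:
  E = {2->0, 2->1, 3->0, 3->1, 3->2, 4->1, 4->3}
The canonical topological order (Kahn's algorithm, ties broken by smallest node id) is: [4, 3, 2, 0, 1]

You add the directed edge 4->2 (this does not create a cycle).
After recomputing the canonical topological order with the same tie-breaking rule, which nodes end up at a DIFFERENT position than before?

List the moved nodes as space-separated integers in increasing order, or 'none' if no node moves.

Old toposort: [4, 3, 2, 0, 1]
Added edge 4->2
Recompute Kahn (smallest-id tiebreak):
  initial in-degrees: [2, 3, 2, 1, 0]
  ready (indeg=0): [4]
  pop 4: indeg[1]->2; indeg[2]->1; indeg[3]->0 | ready=[3] | order so far=[4]
  pop 3: indeg[0]->1; indeg[1]->1; indeg[2]->0 | ready=[2] | order so far=[4, 3]
  pop 2: indeg[0]->0; indeg[1]->0 | ready=[0, 1] | order so far=[4, 3, 2]
  pop 0: no out-edges | ready=[1] | order so far=[4, 3, 2, 0]
  pop 1: no out-edges | ready=[] | order so far=[4, 3, 2, 0, 1]
New canonical toposort: [4, 3, 2, 0, 1]
Compare positions:
  Node 0: index 3 -> 3 (same)
  Node 1: index 4 -> 4 (same)
  Node 2: index 2 -> 2 (same)
  Node 3: index 1 -> 1 (same)
  Node 4: index 0 -> 0 (same)
Nodes that changed position: none

Answer: none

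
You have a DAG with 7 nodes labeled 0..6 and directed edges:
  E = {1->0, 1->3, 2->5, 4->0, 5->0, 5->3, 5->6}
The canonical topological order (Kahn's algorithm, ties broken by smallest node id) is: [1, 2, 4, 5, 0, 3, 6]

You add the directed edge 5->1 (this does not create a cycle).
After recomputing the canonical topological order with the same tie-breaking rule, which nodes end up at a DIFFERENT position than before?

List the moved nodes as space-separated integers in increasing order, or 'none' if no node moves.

Answer: 1 2 4 5

Derivation:
Old toposort: [1, 2, 4, 5, 0, 3, 6]
Added edge 5->1
Recompute Kahn (smallest-id tiebreak):
  initial in-degrees: [3, 1, 0, 2, 0, 1, 1]
  ready (indeg=0): [2, 4]
  pop 2: indeg[5]->0 | ready=[4, 5] | order so far=[2]
  pop 4: indeg[0]->2 | ready=[5] | order so far=[2, 4]
  pop 5: indeg[0]->1; indeg[1]->0; indeg[3]->1; indeg[6]->0 | ready=[1, 6] | order so far=[2, 4, 5]
  pop 1: indeg[0]->0; indeg[3]->0 | ready=[0, 3, 6] | order so far=[2, 4, 5, 1]
  pop 0: no out-edges | ready=[3, 6] | order so far=[2, 4, 5, 1, 0]
  pop 3: no out-edges | ready=[6] | order so far=[2, 4, 5, 1, 0, 3]
  pop 6: no out-edges | ready=[] | order so far=[2, 4, 5, 1, 0, 3, 6]
New canonical toposort: [2, 4, 5, 1, 0, 3, 6]
Compare positions:
  Node 0: index 4 -> 4 (same)
  Node 1: index 0 -> 3 (moved)
  Node 2: index 1 -> 0 (moved)
  Node 3: index 5 -> 5 (same)
  Node 4: index 2 -> 1 (moved)
  Node 5: index 3 -> 2 (moved)
  Node 6: index 6 -> 6 (same)
Nodes that changed position: 1 2 4 5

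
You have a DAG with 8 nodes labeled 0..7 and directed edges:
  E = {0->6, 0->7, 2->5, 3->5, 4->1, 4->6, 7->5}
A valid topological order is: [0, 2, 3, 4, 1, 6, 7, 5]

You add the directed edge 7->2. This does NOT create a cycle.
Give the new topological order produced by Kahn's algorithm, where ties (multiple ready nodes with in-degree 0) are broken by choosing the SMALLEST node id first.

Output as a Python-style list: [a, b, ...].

Answer: [0, 3, 4, 1, 6, 7, 2, 5]

Derivation:
Old toposort: [0, 2, 3, 4, 1, 6, 7, 5]
Added edge: 7->2
Position of 7 (6) > position of 2 (1). Must reorder: 7 must now come before 2.
Run Kahn's algorithm (break ties by smallest node id):
  initial in-degrees: [0, 1, 1, 0, 0, 3, 2, 1]
  ready (indeg=0): [0, 3, 4]
  pop 0: indeg[6]->1; indeg[7]->0 | ready=[3, 4, 7] | order so far=[0]
  pop 3: indeg[5]->2 | ready=[4, 7] | order so far=[0, 3]
  pop 4: indeg[1]->0; indeg[6]->0 | ready=[1, 6, 7] | order so far=[0, 3, 4]
  pop 1: no out-edges | ready=[6, 7] | order so far=[0, 3, 4, 1]
  pop 6: no out-edges | ready=[7] | order so far=[0, 3, 4, 1, 6]
  pop 7: indeg[2]->0; indeg[5]->1 | ready=[2] | order so far=[0, 3, 4, 1, 6, 7]
  pop 2: indeg[5]->0 | ready=[5] | order so far=[0, 3, 4, 1, 6, 7, 2]
  pop 5: no out-edges | ready=[] | order so far=[0, 3, 4, 1, 6, 7, 2, 5]
  Result: [0, 3, 4, 1, 6, 7, 2, 5]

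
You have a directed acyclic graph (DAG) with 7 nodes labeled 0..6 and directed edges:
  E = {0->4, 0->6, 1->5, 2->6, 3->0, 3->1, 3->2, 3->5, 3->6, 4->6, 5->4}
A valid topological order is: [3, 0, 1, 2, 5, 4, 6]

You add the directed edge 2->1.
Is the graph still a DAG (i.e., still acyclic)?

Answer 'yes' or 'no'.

Given toposort: [3, 0, 1, 2, 5, 4, 6]
Position of 2: index 3; position of 1: index 2
New edge 2->1: backward (u after v in old order)
Backward edge: old toposort is now invalid. Check if this creates a cycle.
Does 1 already reach 2? Reachable from 1: [1, 4, 5, 6]. NO -> still a DAG (reorder needed).
Still a DAG? yes

Answer: yes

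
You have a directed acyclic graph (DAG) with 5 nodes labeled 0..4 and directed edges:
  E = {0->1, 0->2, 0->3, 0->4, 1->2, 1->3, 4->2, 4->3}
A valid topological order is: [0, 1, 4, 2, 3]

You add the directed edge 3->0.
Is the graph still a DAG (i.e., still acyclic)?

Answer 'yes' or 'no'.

Given toposort: [0, 1, 4, 2, 3]
Position of 3: index 4; position of 0: index 0
New edge 3->0: backward (u after v in old order)
Backward edge: old toposort is now invalid. Check if this creates a cycle.
Does 0 already reach 3? Reachable from 0: [0, 1, 2, 3, 4]. YES -> cycle!
Still a DAG? no

Answer: no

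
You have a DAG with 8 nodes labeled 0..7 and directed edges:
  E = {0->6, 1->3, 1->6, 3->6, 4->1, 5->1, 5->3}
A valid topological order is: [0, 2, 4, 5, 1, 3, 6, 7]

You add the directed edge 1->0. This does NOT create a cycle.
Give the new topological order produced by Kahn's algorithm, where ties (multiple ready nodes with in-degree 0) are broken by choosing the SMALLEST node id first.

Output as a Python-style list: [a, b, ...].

Old toposort: [0, 2, 4, 5, 1, 3, 6, 7]
Added edge: 1->0
Position of 1 (4) > position of 0 (0). Must reorder: 1 must now come before 0.
Run Kahn's algorithm (break ties by smallest node id):
  initial in-degrees: [1, 2, 0, 2, 0, 0, 3, 0]
  ready (indeg=0): [2, 4, 5, 7]
  pop 2: no out-edges | ready=[4, 5, 7] | order so far=[2]
  pop 4: indeg[1]->1 | ready=[5, 7] | order so far=[2, 4]
  pop 5: indeg[1]->0; indeg[3]->1 | ready=[1, 7] | order so far=[2, 4, 5]
  pop 1: indeg[0]->0; indeg[3]->0; indeg[6]->2 | ready=[0, 3, 7] | order so far=[2, 4, 5, 1]
  pop 0: indeg[6]->1 | ready=[3, 7] | order so far=[2, 4, 5, 1, 0]
  pop 3: indeg[6]->0 | ready=[6, 7] | order so far=[2, 4, 5, 1, 0, 3]
  pop 6: no out-edges | ready=[7] | order so far=[2, 4, 5, 1, 0, 3, 6]
  pop 7: no out-edges | ready=[] | order so far=[2, 4, 5, 1, 0, 3, 6, 7]
  Result: [2, 4, 5, 1, 0, 3, 6, 7]

Answer: [2, 4, 5, 1, 0, 3, 6, 7]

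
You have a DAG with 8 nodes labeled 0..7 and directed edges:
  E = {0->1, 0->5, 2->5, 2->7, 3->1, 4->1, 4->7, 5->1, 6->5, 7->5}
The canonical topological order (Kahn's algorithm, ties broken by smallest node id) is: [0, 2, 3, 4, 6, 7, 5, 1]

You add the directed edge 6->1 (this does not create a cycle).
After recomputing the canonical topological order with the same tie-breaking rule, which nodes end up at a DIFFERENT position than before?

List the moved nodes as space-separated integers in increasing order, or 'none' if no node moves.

Answer: none

Derivation:
Old toposort: [0, 2, 3, 4, 6, 7, 5, 1]
Added edge 6->1
Recompute Kahn (smallest-id tiebreak):
  initial in-degrees: [0, 5, 0, 0, 0, 4, 0, 2]
  ready (indeg=0): [0, 2, 3, 4, 6]
  pop 0: indeg[1]->4; indeg[5]->3 | ready=[2, 3, 4, 6] | order so far=[0]
  pop 2: indeg[5]->2; indeg[7]->1 | ready=[3, 4, 6] | order so far=[0, 2]
  pop 3: indeg[1]->3 | ready=[4, 6] | order so far=[0, 2, 3]
  pop 4: indeg[1]->2; indeg[7]->0 | ready=[6, 7] | order so far=[0, 2, 3, 4]
  pop 6: indeg[1]->1; indeg[5]->1 | ready=[7] | order so far=[0, 2, 3, 4, 6]
  pop 7: indeg[5]->0 | ready=[5] | order so far=[0, 2, 3, 4, 6, 7]
  pop 5: indeg[1]->0 | ready=[1] | order so far=[0, 2, 3, 4, 6, 7, 5]
  pop 1: no out-edges | ready=[] | order so far=[0, 2, 3, 4, 6, 7, 5, 1]
New canonical toposort: [0, 2, 3, 4, 6, 7, 5, 1]
Compare positions:
  Node 0: index 0 -> 0 (same)
  Node 1: index 7 -> 7 (same)
  Node 2: index 1 -> 1 (same)
  Node 3: index 2 -> 2 (same)
  Node 4: index 3 -> 3 (same)
  Node 5: index 6 -> 6 (same)
  Node 6: index 4 -> 4 (same)
  Node 7: index 5 -> 5 (same)
Nodes that changed position: none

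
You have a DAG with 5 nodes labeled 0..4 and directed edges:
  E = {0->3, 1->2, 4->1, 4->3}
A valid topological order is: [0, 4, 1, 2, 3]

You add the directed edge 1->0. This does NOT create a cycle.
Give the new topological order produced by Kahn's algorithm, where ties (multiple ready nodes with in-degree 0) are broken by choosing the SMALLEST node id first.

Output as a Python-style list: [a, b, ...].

Answer: [4, 1, 0, 2, 3]

Derivation:
Old toposort: [0, 4, 1, 2, 3]
Added edge: 1->0
Position of 1 (2) > position of 0 (0). Must reorder: 1 must now come before 0.
Run Kahn's algorithm (break ties by smallest node id):
  initial in-degrees: [1, 1, 1, 2, 0]
  ready (indeg=0): [4]
  pop 4: indeg[1]->0; indeg[3]->1 | ready=[1] | order so far=[4]
  pop 1: indeg[0]->0; indeg[2]->0 | ready=[0, 2] | order so far=[4, 1]
  pop 0: indeg[3]->0 | ready=[2, 3] | order so far=[4, 1, 0]
  pop 2: no out-edges | ready=[3] | order so far=[4, 1, 0, 2]
  pop 3: no out-edges | ready=[] | order so far=[4, 1, 0, 2, 3]
  Result: [4, 1, 0, 2, 3]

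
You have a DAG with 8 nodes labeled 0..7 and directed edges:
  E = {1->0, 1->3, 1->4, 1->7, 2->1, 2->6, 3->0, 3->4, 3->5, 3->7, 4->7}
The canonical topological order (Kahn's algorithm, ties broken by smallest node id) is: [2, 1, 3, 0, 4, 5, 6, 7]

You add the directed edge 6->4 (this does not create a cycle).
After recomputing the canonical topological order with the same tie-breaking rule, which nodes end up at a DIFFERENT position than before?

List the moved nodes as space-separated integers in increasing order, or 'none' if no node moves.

Answer: 4 5 6

Derivation:
Old toposort: [2, 1, 3, 0, 4, 5, 6, 7]
Added edge 6->4
Recompute Kahn (smallest-id tiebreak):
  initial in-degrees: [2, 1, 0, 1, 3, 1, 1, 3]
  ready (indeg=0): [2]
  pop 2: indeg[1]->0; indeg[6]->0 | ready=[1, 6] | order so far=[2]
  pop 1: indeg[0]->1; indeg[3]->0; indeg[4]->2; indeg[7]->2 | ready=[3, 6] | order so far=[2, 1]
  pop 3: indeg[0]->0; indeg[4]->1; indeg[5]->0; indeg[7]->1 | ready=[0, 5, 6] | order so far=[2, 1, 3]
  pop 0: no out-edges | ready=[5, 6] | order so far=[2, 1, 3, 0]
  pop 5: no out-edges | ready=[6] | order so far=[2, 1, 3, 0, 5]
  pop 6: indeg[4]->0 | ready=[4] | order so far=[2, 1, 3, 0, 5, 6]
  pop 4: indeg[7]->0 | ready=[7] | order so far=[2, 1, 3, 0, 5, 6, 4]
  pop 7: no out-edges | ready=[] | order so far=[2, 1, 3, 0, 5, 6, 4, 7]
New canonical toposort: [2, 1, 3, 0, 5, 6, 4, 7]
Compare positions:
  Node 0: index 3 -> 3 (same)
  Node 1: index 1 -> 1 (same)
  Node 2: index 0 -> 0 (same)
  Node 3: index 2 -> 2 (same)
  Node 4: index 4 -> 6 (moved)
  Node 5: index 5 -> 4 (moved)
  Node 6: index 6 -> 5 (moved)
  Node 7: index 7 -> 7 (same)
Nodes that changed position: 4 5 6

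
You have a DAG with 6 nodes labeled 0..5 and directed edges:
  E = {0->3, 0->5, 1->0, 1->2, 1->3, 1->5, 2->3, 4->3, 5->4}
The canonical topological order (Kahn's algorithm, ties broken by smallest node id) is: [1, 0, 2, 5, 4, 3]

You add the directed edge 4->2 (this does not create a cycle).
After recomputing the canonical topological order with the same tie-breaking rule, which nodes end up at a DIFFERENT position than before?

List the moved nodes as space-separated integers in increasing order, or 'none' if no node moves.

Answer: 2 4 5

Derivation:
Old toposort: [1, 0, 2, 5, 4, 3]
Added edge 4->2
Recompute Kahn (smallest-id tiebreak):
  initial in-degrees: [1, 0, 2, 4, 1, 2]
  ready (indeg=0): [1]
  pop 1: indeg[0]->0; indeg[2]->1; indeg[3]->3; indeg[5]->1 | ready=[0] | order so far=[1]
  pop 0: indeg[3]->2; indeg[5]->0 | ready=[5] | order so far=[1, 0]
  pop 5: indeg[4]->0 | ready=[4] | order so far=[1, 0, 5]
  pop 4: indeg[2]->0; indeg[3]->1 | ready=[2] | order so far=[1, 0, 5, 4]
  pop 2: indeg[3]->0 | ready=[3] | order so far=[1, 0, 5, 4, 2]
  pop 3: no out-edges | ready=[] | order so far=[1, 0, 5, 4, 2, 3]
New canonical toposort: [1, 0, 5, 4, 2, 3]
Compare positions:
  Node 0: index 1 -> 1 (same)
  Node 1: index 0 -> 0 (same)
  Node 2: index 2 -> 4 (moved)
  Node 3: index 5 -> 5 (same)
  Node 4: index 4 -> 3 (moved)
  Node 5: index 3 -> 2 (moved)
Nodes that changed position: 2 4 5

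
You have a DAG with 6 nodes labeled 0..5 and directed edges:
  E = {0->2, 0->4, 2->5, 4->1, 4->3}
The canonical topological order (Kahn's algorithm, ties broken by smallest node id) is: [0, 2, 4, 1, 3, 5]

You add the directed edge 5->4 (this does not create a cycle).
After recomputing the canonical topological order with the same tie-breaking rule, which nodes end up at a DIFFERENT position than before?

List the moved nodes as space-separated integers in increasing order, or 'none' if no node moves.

Old toposort: [0, 2, 4, 1, 3, 5]
Added edge 5->4
Recompute Kahn (smallest-id tiebreak):
  initial in-degrees: [0, 1, 1, 1, 2, 1]
  ready (indeg=0): [0]
  pop 0: indeg[2]->0; indeg[4]->1 | ready=[2] | order so far=[0]
  pop 2: indeg[5]->0 | ready=[5] | order so far=[0, 2]
  pop 5: indeg[4]->0 | ready=[4] | order so far=[0, 2, 5]
  pop 4: indeg[1]->0; indeg[3]->0 | ready=[1, 3] | order so far=[0, 2, 5, 4]
  pop 1: no out-edges | ready=[3] | order so far=[0, 2, 5, 4, 1]
  pop 3: no out-edges | ready=[] | order so far=[0, 2, 5, 4, 1, 3]
New canonical toposort: [0, 2, 5, 4, 1, 3]
Compare positions:
  Node 0: index 0 -> 0 (same)
  Node 1: index 3 -> 4 (moved)
  Node 2: index 1 -> 1 (same)
  Node 3: index 4 -> 5 (moved)
  Node 4: index 2 -> 3 (moved)
  Node 5: index 5 -> 2 (moved)
Nodes that changed position: 1 3 4 5

Answer: 1 3 4 5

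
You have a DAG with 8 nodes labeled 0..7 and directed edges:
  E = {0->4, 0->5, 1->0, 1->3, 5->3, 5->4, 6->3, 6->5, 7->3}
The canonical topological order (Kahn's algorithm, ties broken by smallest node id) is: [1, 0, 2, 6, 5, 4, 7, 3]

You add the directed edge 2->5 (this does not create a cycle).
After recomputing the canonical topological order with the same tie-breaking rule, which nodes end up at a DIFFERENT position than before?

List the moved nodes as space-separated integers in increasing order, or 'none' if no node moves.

Old toposort: [1, 0, 2, 6, 5, 4, 7, 3]
Added edge 2->5
Recompute Kahn (smallest-id tiebreak):
  initial in-degrees: [1, 0, 0, 4, 2, 3, 0, 0]
  ready (indeg=0): [1, 2, 6, 7]
  pop 1: indeg[0]->0; indeg[3]->3 | ready=[0, 2, 6, 7] | order so far=[1]
  pop 0: indeg[4]->1; indeg[5]->2 | ready=[2, 6, 7] | order so far=[1, 0]
  pop 2: indeg[5]->1 | ready=[6, 7] | order so far=[1, 0, 2]
  pop 6: indeg[3]->2; indeg[5]->0 | ready=[5, 7] | order so far=[1, 0, 2, 6]
  pop 5: indeg[3]->1; indeg[4]->0 | ready=[4, 7] | order so far=[1, 0, 2, 6, 5]
  pop 4: no out-edges | ready=[7] | order so far=[1, 0, 2, 6, 5, 4]
  pop 7: indeg[3]->0 | ready=[3] | order so far=[1, 0, 2, 6, 5, 4, 7]
  pop 3: no out-edges | ready=[] | order so far=[1, 0, 2, 6, 5, 4, 7, 3]
New canonical toposort: [1, 0, 2, 6, 5, 4, 7, 3]
Compare positions:
  Node 0: index 1 -> 1 (same)
  Node 1: index 0 -> 0 (same)
  Node 2: index 2 -> 2 (same)
  Node 3: index 7 -> 7 (same)
  Node 4: index 5 -> 5 (same)
  Node 5: index 4 -> 4 (same)
  Node 6: index 3 -> 3 (same)
  Node 7: index 6 -> 6 (same)
Nodes that changed position: none

Answer: none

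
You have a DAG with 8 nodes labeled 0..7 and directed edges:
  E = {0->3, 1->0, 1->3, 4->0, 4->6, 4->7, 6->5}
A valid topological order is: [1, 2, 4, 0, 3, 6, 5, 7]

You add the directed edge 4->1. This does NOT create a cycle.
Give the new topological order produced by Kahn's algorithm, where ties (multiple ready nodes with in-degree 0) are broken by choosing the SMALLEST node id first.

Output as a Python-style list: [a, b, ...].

Old toposort: [1, 2, 4, 0, 3, 6, 5, 7]
Added edge: 4->1
Position of 4 (2) > position of 1 (0). Must reorder: 4 must now come before 1.
Run Kahn's algorithm (break ties by smallest node id):
  initial in-degrees: [2, 1, 0, 2, 0, 1, 1, 1]
  ready (indeg=0): [2, 4]
  pop 2: no out-edges | ready=[4] | order so far=[2]
  pop 4: indeg[0]->1; indeg[1]->0; indeg[6]->0; indeg[7]->0 | ready=[1, 6, 7] | order so far=[2, 4]
  pop 1: indeg[0]->0; indeg[3]->1 | ready=[0, 6, 7] | order so far=[2, 4, 1]
  pop 0: indeg[3]->0 | ready=[3, 6, 7] | order so far=[2, 4, 1, 0]
  pop 3: no out-edges | ready=[6, 7] | order so far=[2, 4, 1, 0, 3]
  pop 6: indeg[5]->0 | ready=[5, 7] | order so far=[2, 4, 1, 0, 3, 6]
  pop 5: no out-edges | ready=[7] | order so far=[2, 4, 1, 0, 3, 6, 5]
  pop 7: no out-edges | ready=[] | order so far=[2, 4, 1, 0, 3, 6, 5, 7]
  Result: [2, 4, 1, 0, 3, 6, 5, 7]

Answer: [2, 4, 1, 0, 3, 6, 5, 7]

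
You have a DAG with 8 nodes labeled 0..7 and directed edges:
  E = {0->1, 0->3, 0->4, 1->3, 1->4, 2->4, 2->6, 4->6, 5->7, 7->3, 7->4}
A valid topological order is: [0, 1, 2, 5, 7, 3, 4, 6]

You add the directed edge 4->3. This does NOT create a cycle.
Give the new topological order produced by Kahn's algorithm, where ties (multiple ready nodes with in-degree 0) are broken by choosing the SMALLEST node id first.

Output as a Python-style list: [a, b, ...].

Old toposort: [0, 1, 2, 5, 7, 3, 4, 6]
Added edge: 4->3
Position of 4 (6) > position of 3 (5). Must reorder: 4 must now come before 3.
Run Kahn's algorithm (break ties by smallest node id):
  initial in-degrees: [0, 1, 0, 4, 4, 0, 2, 1]
  ready (indeg=0): [0, 2, 5]
  pop 0: indeg[1]->0; indeg[3]->3; indeg[4]->3 | ready=[1, 2, 5] | order so far=[0]
  pop 1: indeg[3]->2; indeg[4]->2 | ready=[2, 5] | order so far=[0, 1]
  pop 2: indeg[4]->1; indeg[6]->1 | ready=[5] | order so far=[0, 1, 2]
  pop 5: indeg[7]->0 | ready=[7] | order so far=[0, 1, 2, 5]
  pop 7: indeg[3]->1; indeg[4]->0 | ready=[4] | order so far=[0, 1, 2, 5, 7]
  pop 4: indeg[3]->0; indeg[6]->0 | ready=[3, 6] | order so far=[0, 1, 2, 5, 7, 4]
  pop 3: no out-edges | ready=[6] | order so far=[0, 1, 2, 5, 7, 4, 3]
  pop 6: no out-edges | ready=[] | order so far=[0, 1, 2, 5, 7, 4, 3, 6]
  Result: [0, 1, 2, 5, 7, 4, 3, 6]

Answer: [0, 1, 2, 5, 7, 4, 3, 6]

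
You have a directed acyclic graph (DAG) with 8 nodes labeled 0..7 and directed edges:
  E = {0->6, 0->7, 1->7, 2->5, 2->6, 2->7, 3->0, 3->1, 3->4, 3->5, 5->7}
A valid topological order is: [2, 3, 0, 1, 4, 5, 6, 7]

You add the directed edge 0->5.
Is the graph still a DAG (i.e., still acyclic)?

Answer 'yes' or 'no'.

Answer: yes

Derivation:
Given toposort: [2, 3, 0, 1, 4, 5, 6, 7]
Position of 0: index 2; position of 5: index 5
New edge 0->5: forward
Forward edge: respects the existing order. Still a DAG, same toposort still valid.
Still a DAG? yes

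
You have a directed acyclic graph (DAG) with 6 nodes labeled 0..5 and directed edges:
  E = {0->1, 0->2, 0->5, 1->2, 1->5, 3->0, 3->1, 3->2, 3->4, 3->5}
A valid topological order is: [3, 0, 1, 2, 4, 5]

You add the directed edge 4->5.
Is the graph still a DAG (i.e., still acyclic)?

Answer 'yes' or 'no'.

Answer: yes

Derivation:
Given toposort: [3, 0, 1, 2, 4, 5]
Position of 4: index 4; position of 5: index 5
New edge 4->5: forward
Forward edge: respects the existing order. Still a DAG, same toposort still valid.
Still a DAG? yes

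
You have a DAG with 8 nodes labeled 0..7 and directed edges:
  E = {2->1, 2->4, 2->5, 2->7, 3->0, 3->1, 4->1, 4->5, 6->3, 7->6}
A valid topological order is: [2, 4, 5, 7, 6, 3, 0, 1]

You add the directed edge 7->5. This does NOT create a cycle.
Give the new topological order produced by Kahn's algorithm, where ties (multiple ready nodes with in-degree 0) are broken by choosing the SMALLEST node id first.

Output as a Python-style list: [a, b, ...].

Old toposort: [2, 4, 5, 7, 6, 3, 0, 1]
Added edge: 7->5
Position of 7 (3) > position of 5 (2). Must reorder: 7 must now come before 5.
Run Kahn's algorithm (break ties by smallest node id):
  initial in-degrees: [1, 3, 0, 1, 1, 3, 1, 1]
  ready (indeg=0): [2]
  pop 2: indeg[1]->2; indeg[4]->0; indeg[5]->2; indeg[7]->0 | ready=[4, 7] | order so far=[2]
  pop 4: indeg[1]->1; indeg[5]->1 | ready=[7] | order so far=[2, 4]
  pop 7: indeg[5]->0; indeg[6]->0 | ready=[5, 6] | order so far=[2, 4, 7]
  pop 5: no out-edges | ready=[6] | order so far=[2, 4, 7, 5]
  pop 6: indeg[3]->0 | ready=[3] | order so far=[2, 4, 7, 5, 6]
  pop 3: indeg[0]->0; indeg[1]->0 | ready=[0, 1] | order so far=[2, 4, 7, 5, 6, 3]
  pop 0: no out-edges | ready=[1] | order so far=[2, 4, 7, 5, 6, 3, 0]
  pop 1: no out-edges | ready=[] | order so far=[2, 4, 7, 5, 6, 3, 0, 1]
  Result: [2, 4, 7, 5, 6, 3, 0, 1]

Answer: [2, 4, 7, 5, 6, 3, 0, 1]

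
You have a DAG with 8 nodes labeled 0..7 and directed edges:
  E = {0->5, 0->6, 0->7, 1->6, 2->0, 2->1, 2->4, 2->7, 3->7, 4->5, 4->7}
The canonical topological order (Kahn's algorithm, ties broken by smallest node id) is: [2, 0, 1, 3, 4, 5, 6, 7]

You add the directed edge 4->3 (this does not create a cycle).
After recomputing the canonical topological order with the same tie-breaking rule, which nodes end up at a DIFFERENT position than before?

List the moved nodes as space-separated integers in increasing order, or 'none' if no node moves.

Old toposort: [2, 0, 1, 3, 4, 5, 6, 7]
Added edge 4->3
Recompute Kahn (smallest-id tiebreak):
  initial in-degrees: [1, 1, 0, 1, 1, 2, 2, 4]
  ready (indeg=0): [2]
  pop 2: indeg[0]->0; indeg[1]->0; indeg[4]->0; indeg[7]->3 | ready=[0, 1, 4] | order so far=[2]
  pop 0: indeg[5]->1; indeg[6]->1; indeg[7]->2 | ready=[1, 4] | order so far=[2, 0]
  pop 1: indeg[6]->0 | ready=[4, 6] | order so far=[2, 0, 1]
  pop 4: indeg[3]->0; indeg[5]->0; indeg[7]->1 | ready=[3, 5, 6] | order so far=[2, 0, 1, 4]
  pop 3: indeg[7]->0 | ready=[5, 6, 7] | order so far=[2, 0, 1, 4, 3]
  pop 5: no out-edges | ready=[6, 7] | order so far=[2, 0, 1, 4, 3, 5]
  pop 6: no out-edges | ready=[7] | order so far=[2, 0, 1, 4, 3, 5, 6]
  pop 7: no out-edges | ready=[] | order so far=[2, 0, 1, 4, 3, 5, 6, 7]
New canonical toposort: [2, 0, 1, 4, 3, 5, 6, 7]
Compare positions:
  Node 0: index 1 -> 1 (same)
  Node 1: index 2 -> 2 (same)
  Node 2: index 0 -> 0 (same)
  Node 3: index 3 -> 4 (moved)
  Node 4: index 4 -> 3 (moved)
  Node 5: index 5 -> 5 (same)
  Node 6: index 6 -> 6 (same)
  Node 7: index 7 -> 7 (same)
Nodes that changed position: 3 4

Answer: 3 4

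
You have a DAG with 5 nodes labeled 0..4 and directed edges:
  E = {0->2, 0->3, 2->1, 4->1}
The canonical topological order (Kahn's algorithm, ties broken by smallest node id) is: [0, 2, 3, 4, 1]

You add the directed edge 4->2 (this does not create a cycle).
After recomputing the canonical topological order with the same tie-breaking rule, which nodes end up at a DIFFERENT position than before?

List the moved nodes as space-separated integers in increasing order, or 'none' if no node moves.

Old toposort: [0, 2, 3, 4, 1]
Added edge 4->2
Recompute Kahn (smallest-id tiebreak):
  initial in-degrees: [0, 2, 2, 1, 0]
  ready (indeg=0): [0, 4]
  pop 0: indeg[2]->1; indeg[3]->0 | ready=[3, 4] | order so far=[0]
  pop 3: no out-edges | ready=[4] | order so far=[0, 3]
  pop 4: indeg[1]->1; indeg[2]->0 | ready=[2] | order so far=[0, 3, 4]
  pop 2: indeg[1]->0 | ready=[1] | order so far=[0, 3, 4, 2]
  pop 1: no out-edges | ready=[] | order so far=[0, 3, 4, 2, 1]
New canonical toposort: [0, 3, 4, 2, 1]
Compare positions:
  Node 0: index 0 -> 0 (same)
  Node 1: index 4 -> 4 (same)
  Node 2: index 1 -> 3 (moved)
  Node 3: index 2 -> 1 (moved)
  Node 4: index 3 -> 2 (moved)
Nodes that changed position: 2 3 4

Answer: 2 3 4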